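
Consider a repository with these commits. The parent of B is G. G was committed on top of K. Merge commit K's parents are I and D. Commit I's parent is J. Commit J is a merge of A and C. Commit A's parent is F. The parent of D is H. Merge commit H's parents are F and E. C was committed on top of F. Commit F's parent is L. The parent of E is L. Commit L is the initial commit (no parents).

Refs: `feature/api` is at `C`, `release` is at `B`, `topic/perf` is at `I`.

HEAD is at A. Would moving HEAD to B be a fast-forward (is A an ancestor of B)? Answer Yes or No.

A fast-forward from A to B is possible iff A is an ancestor of B.
Ancestors of B: {A, B, C, D, E, F, G, H, I, J, K, L}.
A is among them, so fast-forward is possible.

Yes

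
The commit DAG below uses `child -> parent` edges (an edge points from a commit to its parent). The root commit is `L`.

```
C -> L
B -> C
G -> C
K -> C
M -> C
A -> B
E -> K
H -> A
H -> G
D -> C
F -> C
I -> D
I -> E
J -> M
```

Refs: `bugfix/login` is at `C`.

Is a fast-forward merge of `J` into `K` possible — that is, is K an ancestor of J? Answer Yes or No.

A fast-forward from K to J is possible iff K is an ancestor of J.
Ancestors of J: {C, J, L, M}.
K is not among them, so fast-forward is not possible.

No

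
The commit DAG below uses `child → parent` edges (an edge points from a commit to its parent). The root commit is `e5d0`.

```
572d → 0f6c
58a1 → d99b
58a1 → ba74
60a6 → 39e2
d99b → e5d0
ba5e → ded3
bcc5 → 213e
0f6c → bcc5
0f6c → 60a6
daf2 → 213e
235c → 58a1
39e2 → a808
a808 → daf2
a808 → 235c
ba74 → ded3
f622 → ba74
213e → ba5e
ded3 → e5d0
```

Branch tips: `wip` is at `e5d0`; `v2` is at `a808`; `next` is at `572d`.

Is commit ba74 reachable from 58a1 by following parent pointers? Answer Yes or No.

Yes

Ancestors of 58a1 (commits reachable by following parents): {58a1, ba74, d99b, ded3, e5d0}.
ba74 is in that set, so it is an ancestor of 58a1.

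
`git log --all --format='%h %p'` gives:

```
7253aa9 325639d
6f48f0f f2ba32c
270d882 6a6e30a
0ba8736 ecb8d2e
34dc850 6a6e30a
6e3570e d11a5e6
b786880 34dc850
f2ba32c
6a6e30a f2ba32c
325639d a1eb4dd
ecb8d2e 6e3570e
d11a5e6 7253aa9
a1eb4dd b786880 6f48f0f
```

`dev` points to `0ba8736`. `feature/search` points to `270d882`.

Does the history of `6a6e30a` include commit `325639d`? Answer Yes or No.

Ancestors of 6a6e30a: {6a6e30a, f2ba32c}.
325639d is not in that set, so it is not an ancestor of 6a6e30a.

No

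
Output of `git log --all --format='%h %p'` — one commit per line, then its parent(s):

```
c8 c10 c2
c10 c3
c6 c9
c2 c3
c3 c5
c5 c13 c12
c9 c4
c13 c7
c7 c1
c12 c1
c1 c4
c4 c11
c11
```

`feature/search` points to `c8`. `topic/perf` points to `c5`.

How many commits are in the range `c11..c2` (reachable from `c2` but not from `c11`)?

8

Reachable from c2: {c1, c11, c12, c13, c2, c3, c4, c5, c7}.
Reachable from c11: {c11}.
In c2's history but not c11's: {c1, c12, c13, c2, c3, c4, c5, c7} — 8 commits.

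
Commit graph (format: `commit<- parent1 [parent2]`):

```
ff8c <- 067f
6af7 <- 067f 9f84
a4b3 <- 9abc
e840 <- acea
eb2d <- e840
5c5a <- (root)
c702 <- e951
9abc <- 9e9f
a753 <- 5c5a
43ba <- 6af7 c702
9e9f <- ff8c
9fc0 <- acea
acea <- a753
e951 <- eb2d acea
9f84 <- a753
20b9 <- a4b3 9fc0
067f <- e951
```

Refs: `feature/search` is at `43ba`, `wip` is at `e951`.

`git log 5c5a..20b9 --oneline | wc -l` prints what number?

Reachable from 20b9: {067f, 20b9, 5c5a, 9abc, 9e9f, 9fc0, a4b3, a753, acea, e840, e951, eb2d, ff8c}.
Reachable from 5c5a: {5c5a}.
In 20b9's history but not 5c5a's: {067f, 20b9, 9abc, 9e9f, 9fc0, a4b3, a753, acea, e840, e951, eb2d, ff8c} — 12 commits.

12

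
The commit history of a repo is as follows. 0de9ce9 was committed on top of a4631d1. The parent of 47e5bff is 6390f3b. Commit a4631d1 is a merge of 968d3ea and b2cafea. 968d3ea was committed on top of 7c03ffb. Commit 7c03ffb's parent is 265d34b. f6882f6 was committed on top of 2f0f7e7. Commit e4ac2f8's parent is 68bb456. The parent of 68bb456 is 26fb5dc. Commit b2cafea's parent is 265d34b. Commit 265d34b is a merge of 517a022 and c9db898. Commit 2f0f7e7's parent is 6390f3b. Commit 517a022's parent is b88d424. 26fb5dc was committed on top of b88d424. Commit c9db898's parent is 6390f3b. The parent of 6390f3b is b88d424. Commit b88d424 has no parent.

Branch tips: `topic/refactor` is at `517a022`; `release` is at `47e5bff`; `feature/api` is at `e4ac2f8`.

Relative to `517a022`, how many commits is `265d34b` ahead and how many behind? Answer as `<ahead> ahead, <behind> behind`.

3 ahead, 0 behind

Reachable from 265d34b: {265d34b, 517a022, 6390f3b, b88d424, c9db898}.
Reachable from 517a022: {517a022, b88d424}.
Only in 265d34b's history (ahead): {265d34b, 6390f3b, c9db898} — 3.
Only in 517a022's history (behind): {} — 0.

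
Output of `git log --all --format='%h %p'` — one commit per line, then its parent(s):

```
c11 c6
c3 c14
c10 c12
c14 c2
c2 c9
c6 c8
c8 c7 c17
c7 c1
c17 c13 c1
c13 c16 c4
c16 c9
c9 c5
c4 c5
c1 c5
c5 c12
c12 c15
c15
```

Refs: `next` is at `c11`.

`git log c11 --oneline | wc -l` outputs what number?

Walking parent pointers from c11: reachable set = {c1, c11, c12, c13, c15, c16, c17, c4, c5, c6, c7, c8, c9}.
That is 13 commits.

13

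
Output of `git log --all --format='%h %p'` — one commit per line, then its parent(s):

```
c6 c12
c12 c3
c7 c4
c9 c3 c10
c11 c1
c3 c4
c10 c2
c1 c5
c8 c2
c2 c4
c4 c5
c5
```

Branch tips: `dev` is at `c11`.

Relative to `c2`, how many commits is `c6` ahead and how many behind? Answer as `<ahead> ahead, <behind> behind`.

Reachable from c6: {c12, c3, c4, c5, c6}.
Reachable from c2: {c2, c4, c5}.
Only in c6's history (ahead): {c12, c3, c6} — 3.
Only in c2's history (behind): {c2} — 1.

3 ahead, 1 behind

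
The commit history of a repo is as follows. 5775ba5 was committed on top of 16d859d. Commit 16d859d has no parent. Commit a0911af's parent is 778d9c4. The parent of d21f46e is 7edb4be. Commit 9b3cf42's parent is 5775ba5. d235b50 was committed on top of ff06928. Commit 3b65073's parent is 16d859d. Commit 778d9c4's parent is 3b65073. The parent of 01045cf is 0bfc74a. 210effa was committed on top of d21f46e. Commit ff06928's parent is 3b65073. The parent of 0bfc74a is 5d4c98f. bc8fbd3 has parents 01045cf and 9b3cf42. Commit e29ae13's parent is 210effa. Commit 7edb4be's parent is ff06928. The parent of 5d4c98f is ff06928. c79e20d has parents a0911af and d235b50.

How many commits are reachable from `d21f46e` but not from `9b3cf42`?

4

Reachable from d21f46e: {16d859d, 3b65073, 7edb4be, d21f46e, ff06928}.
Reachable from 9b3cf42: {16d859d, 5775ba5, 9b3cf42}.
In d21f46e's history but not 9b3cf42's: {3b65073, 7edb4be, d21f46e, ff06928} — 4 commits.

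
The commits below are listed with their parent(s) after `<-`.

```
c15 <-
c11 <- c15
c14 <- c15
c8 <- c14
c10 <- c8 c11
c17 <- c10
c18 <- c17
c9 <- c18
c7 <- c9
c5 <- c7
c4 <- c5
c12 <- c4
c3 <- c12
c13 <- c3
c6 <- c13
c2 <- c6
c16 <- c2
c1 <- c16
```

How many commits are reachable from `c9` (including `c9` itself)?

Walking parent pointers from c9: reachable set = {c10, c11, c14, c15, c17, c18, c8, c9}.
That is 8 commits.

8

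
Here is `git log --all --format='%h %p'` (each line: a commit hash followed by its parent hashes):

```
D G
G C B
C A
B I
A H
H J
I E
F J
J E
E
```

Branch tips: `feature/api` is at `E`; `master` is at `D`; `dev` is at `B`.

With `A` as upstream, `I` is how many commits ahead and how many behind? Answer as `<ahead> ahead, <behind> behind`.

Reachable from I: {E, I}.
Reachable from A: {A, E, H, J}.
Only in I's history (ahead): {I} — 1.
Only in A's history (behind): {A, H, J} — 3.

1 ahead, 3 behind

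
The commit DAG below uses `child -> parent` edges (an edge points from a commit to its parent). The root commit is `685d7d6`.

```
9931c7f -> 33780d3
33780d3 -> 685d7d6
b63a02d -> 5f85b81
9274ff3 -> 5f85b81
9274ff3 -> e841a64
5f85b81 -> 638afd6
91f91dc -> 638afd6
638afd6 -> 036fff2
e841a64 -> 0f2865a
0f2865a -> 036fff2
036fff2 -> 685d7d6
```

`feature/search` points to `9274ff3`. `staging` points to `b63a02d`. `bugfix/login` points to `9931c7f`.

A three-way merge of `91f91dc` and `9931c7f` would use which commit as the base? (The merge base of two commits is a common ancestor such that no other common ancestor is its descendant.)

Ancestors of 91f91dc: {036fff2, 638afd6, 685d7d6, 91f91dc}.
Ancestors of 9931c7f: {33780d3, 685d7d6, 9931c7f}.
Common ancestors: {685d7d6}.
The only common ancestor is 685d7d6, so it is the merge base.

685d7d6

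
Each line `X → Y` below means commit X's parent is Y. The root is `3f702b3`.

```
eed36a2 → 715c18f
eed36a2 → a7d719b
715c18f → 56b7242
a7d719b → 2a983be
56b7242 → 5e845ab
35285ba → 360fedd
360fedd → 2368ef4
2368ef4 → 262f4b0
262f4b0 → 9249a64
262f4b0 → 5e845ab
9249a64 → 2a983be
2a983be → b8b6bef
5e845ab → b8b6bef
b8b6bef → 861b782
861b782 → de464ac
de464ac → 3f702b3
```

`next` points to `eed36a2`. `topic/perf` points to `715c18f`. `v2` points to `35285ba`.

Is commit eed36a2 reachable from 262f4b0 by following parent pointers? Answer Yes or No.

Ancestors of 262f4b0: {262f4b0, 2a983be, 3f702b3, 5e845ab, 861b782, 9249a64, b8b6bef, de464ac}.
eed36a2 is not in that set, so it is not an ancestor of 262f4b0.

No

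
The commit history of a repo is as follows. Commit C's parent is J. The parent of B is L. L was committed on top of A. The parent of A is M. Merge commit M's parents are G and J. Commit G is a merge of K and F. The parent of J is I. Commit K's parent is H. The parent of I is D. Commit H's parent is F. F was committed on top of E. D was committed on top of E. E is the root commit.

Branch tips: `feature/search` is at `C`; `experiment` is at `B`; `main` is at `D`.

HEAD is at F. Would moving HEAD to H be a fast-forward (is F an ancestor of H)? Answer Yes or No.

A fast-forward from F to H is possible iff F is an ancestor of H.
Ancestors of H: {E, F, H}.
F is among them, so fast-forward is possible.

Yes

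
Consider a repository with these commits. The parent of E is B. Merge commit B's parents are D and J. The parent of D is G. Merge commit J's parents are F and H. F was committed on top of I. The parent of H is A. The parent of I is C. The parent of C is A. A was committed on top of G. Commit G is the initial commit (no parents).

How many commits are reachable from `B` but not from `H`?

Reachable from B: {A, B, C, D, F, G, H, I, J}.
Reachable from H: {A, G, H}.
In B's history but not H's: {B, C, D, F, I, J} — 6 commits.

6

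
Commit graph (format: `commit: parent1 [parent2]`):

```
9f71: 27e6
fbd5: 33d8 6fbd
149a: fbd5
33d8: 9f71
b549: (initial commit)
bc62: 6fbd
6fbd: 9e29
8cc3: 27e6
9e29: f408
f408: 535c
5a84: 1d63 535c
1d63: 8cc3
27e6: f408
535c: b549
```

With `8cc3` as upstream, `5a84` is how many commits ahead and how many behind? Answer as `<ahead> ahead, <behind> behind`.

2 ahead, 0 behind

Reachable from 5a84: {1d63, 27e6, 535c, 5a84, 8cc3, b549, f408}.
Reachable from 8cc3: {27e6, 535c, 8cc3, b549, f408}.
Only in 5a84's history (ahead): {1d63, 5a84} — 2.
Only in 8cc3's history (behind): {} — 0.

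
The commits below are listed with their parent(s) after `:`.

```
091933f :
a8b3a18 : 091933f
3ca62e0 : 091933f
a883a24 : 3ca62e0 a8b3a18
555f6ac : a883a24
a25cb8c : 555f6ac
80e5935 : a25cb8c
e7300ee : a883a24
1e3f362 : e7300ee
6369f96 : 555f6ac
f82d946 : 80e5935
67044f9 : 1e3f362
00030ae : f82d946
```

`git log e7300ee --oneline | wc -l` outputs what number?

5

Walking parent pointers from e7300ee: reachable set = {091933f, 3ca62e0, a883a24, a8b3a18, e7300ee}.
That is 5 commits.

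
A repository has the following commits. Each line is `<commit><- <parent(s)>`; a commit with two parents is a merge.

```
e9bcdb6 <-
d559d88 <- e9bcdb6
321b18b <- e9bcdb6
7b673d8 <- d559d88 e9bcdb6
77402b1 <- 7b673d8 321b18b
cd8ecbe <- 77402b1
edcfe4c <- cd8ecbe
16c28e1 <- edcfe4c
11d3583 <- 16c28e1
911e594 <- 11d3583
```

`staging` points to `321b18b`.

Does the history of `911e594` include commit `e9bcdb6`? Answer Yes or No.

Yes

Ancestors of 911e594 (commits reachable by following parents): {11d3583, 16c28e1, 321b18b, 77402b1, 7b673d8, 911e594, cd8ecbe, d559d88, e9bcdb6, edcfe4c}.
e9bcdb6 is in that set, so it is an ancestor of 911e594.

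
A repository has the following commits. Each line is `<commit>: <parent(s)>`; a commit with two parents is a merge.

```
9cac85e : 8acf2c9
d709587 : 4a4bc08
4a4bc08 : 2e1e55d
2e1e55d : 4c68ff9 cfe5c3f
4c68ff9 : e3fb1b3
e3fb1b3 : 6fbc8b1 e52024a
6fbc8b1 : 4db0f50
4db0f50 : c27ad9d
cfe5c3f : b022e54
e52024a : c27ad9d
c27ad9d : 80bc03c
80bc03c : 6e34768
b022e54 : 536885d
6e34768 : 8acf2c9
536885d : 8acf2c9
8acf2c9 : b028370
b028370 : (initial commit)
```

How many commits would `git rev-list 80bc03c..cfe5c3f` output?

3

Reachable from cfe5c3f: {536885d, 8acf2c9, b022e54, b028370, cfe5c3f}.
Reachable from 80bc03c: {6e34768, 80bc03c, 8acf2c9, b028370}.
In cfe5c3f's history but not 80bc03c's: {536885d, b022e54, cfe5c3f} — 3 commits.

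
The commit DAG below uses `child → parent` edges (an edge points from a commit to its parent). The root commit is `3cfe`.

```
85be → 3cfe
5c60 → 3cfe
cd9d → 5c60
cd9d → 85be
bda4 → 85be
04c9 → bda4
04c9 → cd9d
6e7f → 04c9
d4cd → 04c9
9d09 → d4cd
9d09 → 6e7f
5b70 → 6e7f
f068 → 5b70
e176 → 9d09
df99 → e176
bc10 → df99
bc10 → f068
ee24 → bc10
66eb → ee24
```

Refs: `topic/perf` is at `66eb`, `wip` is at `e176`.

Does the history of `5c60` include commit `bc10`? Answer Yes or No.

No

Ancestors of 5c60: {3cfe, 5c60}.
bc10 is not in that set, so it is not an ancestor of 5c60.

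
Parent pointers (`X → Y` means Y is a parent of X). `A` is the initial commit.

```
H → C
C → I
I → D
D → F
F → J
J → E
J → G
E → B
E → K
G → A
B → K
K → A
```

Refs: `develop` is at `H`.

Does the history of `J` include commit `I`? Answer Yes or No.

Ancestors of J: {A, B, E, G, J, K}.
I is not in that set, so it is not an ancestor of J.

No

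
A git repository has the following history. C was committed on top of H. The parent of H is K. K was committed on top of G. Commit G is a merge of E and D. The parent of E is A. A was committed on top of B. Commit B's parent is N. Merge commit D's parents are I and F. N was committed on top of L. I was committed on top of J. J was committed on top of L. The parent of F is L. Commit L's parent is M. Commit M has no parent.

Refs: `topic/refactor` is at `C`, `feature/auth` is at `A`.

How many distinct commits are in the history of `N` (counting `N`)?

3

Walking parent pointers from N: reachable set = {L, M, N}.
That is 3 commits.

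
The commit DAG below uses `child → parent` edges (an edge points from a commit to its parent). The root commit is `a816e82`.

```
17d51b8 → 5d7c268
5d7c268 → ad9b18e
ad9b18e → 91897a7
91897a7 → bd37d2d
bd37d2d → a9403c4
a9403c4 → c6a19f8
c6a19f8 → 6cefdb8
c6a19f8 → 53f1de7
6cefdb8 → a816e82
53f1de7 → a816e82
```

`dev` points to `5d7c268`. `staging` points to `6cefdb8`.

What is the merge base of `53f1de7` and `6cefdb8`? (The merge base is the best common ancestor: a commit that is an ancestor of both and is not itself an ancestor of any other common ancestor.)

Ancestors of 53f1de7: {53f1de7, a816e82}.
Ancestors of 6cefdb8: {6cefdb8, a816e82}.
Common ancestors: {a816e82}.
The only common ancestor is a816e82, so it is the merge base.

a816e82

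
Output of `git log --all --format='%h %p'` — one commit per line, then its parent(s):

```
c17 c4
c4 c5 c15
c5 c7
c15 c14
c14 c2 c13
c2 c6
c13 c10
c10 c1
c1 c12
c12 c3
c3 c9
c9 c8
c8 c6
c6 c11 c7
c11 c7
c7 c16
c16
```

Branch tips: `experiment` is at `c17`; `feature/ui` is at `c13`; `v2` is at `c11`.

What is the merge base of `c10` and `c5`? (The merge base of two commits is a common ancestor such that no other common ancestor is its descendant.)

c7

Ancestors of c10: {c1, c10, c11, c12, c16, c3, c6, c7, c8, c9}.
Ancestors of c5: {c16, c5, c7}.
Common ancestors: {c16, c7}.
Among these, c7 is not an ancestor of any other common ancestor — it is the merge base.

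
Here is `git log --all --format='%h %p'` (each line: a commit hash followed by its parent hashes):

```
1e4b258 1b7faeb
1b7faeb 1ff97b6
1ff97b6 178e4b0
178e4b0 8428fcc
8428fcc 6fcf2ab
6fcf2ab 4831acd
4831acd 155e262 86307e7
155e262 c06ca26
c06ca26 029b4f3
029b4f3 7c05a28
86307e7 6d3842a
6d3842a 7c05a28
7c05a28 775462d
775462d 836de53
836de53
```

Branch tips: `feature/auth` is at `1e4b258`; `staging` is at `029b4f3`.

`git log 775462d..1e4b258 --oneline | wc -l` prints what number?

13

Reachable from 1e4b258: {029b4f3, 155e262, 178e4b0, 1b7faeb, 1e4b258, 1ff97b6, 4831acd, 6d3842a, 6fcf2ab, 775462d, 7c05a28, 836de53, 8428fcc, 86307e7, c06ca26}.
Reachable from 775462d: {775462d, 836de53}.
In 1e4b258's history but not 775462d's: {029b4f3, 155e262, 178e4b0, 1b7faeb, 1e4b258, 1ff97b6, 4831acd, 6d3842a, 6fcf2ab, 7c05a28, 8428fcc, 86307e7, c06ca26} — 13 commits.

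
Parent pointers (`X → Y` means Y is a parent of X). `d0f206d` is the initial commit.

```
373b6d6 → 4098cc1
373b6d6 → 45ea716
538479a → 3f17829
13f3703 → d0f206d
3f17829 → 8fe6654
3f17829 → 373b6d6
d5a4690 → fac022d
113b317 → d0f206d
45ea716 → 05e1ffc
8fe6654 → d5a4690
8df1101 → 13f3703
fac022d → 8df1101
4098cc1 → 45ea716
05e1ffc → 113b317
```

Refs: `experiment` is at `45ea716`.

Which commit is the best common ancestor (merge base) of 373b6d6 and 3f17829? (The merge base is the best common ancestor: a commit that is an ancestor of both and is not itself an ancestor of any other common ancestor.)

Ancestors of 373b6d6: {05e1ffc, 113b317, 373b6d6, 4098cc1, 45ea716, d0f206d}.
Ancestors of 3f17829: {05e1ffc, 113b317, 13f3703, 373b6d6, 3f17829, 4098cc1, 45ea716, 8df1101, 8fe6654, d0f206d, d5a4690, fac022d}.
Common ancestors: {05e1ffc, 113b317, 373b6d6, 4098cc1, 45ea716, d0f206d}.
Among these, 373b6d6 is not an ancestor of any other common ancestor — it is the merge base.

373b6d6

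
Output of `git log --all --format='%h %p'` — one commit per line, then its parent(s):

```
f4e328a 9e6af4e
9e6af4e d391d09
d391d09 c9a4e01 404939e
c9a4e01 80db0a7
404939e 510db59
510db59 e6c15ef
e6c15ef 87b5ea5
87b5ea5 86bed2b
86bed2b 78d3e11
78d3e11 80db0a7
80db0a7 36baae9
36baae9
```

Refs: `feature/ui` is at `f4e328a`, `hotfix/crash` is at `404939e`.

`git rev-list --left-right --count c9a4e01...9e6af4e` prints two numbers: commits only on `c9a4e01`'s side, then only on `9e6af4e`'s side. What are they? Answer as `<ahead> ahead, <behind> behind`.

0 ahead, 8 behind

Reachable from c9a4e01: {36baae9, 80db0a7, c9a4e01}.
Reachable from 9e6af4e: {36baae9, 404939e, 510db59, 78d3e11, 80db0a7, 86bed2b, 87b5ea5, 9e6af4e, c9a4e01, d391d09, e6c15ef}.
Only in c9a4e01's history (ahead): {} — 0.
Only in 9e6af4e's history (behind): {404939e, 510db59, 78d3e11, 86bed2b, 87b5ea5, 9e6af4e, d391d09, e6c15ef} — 8.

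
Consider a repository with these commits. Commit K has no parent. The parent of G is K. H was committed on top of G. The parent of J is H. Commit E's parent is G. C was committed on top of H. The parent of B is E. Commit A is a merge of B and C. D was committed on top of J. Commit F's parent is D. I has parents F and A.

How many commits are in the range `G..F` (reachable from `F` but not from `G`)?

Reachable from F: {D, F, G, H, J, K}.
Reachable from G: {G, K}.
In F's history but not G's: {D, F, H, J} — 4 commits.

4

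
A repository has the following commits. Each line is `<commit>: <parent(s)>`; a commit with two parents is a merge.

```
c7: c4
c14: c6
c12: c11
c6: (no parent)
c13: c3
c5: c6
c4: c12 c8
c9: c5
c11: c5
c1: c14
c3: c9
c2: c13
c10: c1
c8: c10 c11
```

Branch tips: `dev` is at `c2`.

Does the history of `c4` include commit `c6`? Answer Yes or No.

Yes

Ancestors of c4 (commits reachable by following parents): {c1, c10, c11, c12, c14, c4, c5, c6, c8}.
c6 is in that set, so it is an ancestor of c4.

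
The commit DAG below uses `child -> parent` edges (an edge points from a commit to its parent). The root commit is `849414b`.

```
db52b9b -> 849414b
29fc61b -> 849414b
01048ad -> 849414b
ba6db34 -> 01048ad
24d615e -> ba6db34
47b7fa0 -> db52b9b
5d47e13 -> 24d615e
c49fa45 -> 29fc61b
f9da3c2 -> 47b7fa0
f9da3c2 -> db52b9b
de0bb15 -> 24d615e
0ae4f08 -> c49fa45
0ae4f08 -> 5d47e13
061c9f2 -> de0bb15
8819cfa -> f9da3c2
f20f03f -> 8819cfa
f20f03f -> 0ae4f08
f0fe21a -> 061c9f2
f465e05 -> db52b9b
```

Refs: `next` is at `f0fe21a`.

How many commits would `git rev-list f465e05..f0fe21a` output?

Reachable from f0fe21a: {01048ad, 061c9f2, 24d615e, 849414b, ba6db34, de0bb15, f0fe21a}.
Reachable from f465e05: {849414b, db52b9b, f465e05}.
In f0fe21a's history but not f465e05's: {01048ad, 061c9f2, 24d615e, ba6db34, de0bb15, f0fe21a} — 6 commits.

6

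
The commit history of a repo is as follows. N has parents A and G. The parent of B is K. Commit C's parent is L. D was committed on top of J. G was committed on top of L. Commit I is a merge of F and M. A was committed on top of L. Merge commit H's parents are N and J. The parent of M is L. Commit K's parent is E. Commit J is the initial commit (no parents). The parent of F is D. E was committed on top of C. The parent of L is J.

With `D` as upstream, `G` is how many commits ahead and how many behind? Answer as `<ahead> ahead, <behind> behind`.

2 ahead, 1 behind

Reachable from G: {G, J, L}.
Reachable from D: {D, J}.
Only in G's history (ahead): {G, L} — 2.
Only in D's history (behind): {D} — 1.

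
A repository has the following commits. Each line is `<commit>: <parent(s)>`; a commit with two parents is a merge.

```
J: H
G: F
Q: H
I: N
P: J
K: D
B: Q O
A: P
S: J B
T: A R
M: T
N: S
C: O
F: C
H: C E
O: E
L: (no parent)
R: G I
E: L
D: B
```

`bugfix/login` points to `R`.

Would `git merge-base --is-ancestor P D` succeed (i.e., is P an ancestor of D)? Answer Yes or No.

No

Ancestors of D: {B, C, D, E, H, L, O, Q}.
P is not in that set, so it is not an ancestor of D.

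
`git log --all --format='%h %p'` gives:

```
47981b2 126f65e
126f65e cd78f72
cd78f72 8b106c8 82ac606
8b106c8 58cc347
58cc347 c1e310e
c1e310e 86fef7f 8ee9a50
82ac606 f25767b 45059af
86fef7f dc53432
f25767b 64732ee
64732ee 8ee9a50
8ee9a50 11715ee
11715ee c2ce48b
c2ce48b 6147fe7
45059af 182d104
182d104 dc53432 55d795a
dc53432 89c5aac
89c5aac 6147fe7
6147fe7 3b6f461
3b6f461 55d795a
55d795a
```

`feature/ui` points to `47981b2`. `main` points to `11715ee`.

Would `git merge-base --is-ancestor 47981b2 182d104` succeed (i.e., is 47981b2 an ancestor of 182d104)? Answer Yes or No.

No

Ancestors of 182d104: {182d104, 3b6f461, 55d795a, 6147fe7, 89c5aac, dc53432}.
47981b2 is not in that set, so it is not an ancestor of 182d104.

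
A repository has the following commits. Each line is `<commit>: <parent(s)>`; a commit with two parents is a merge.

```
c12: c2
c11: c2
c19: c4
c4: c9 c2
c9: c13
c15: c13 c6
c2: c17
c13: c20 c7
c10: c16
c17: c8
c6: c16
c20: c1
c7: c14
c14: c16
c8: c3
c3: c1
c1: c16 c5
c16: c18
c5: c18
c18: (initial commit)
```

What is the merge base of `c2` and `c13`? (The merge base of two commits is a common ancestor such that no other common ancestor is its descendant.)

c1

Ancestors of c2: {c1, c16, c17, c18, c2, c3, c5, c8}.
Ancestors of c13: {c1, c13, c14, c16, c18, c20, c5, c7}.
Common ancestors: {c1, c16, c18, c5}.
Among these, c1 is not an ancestor of any other common ancestor — it is the merge base.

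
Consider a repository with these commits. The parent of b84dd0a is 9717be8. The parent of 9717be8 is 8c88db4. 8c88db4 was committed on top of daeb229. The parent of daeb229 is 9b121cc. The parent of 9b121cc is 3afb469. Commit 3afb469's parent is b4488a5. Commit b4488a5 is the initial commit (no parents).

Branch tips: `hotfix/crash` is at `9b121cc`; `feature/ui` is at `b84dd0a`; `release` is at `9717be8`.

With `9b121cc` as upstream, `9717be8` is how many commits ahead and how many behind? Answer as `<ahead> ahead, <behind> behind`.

3 ahead, 0 behind

Reachable from 9717be8: {3afb469, 8c88db4, 9717be8, 9b121cc, b4488a5, daeb229}.
Reachable from 9b121cc: {3afb469, 9b121cc, b4488a5}.
Only in 9717be8's history (ahead): {8c88db4, 9717be8, daeb229} — 3.
Only in 9b121cc's history (behind): {} — 0.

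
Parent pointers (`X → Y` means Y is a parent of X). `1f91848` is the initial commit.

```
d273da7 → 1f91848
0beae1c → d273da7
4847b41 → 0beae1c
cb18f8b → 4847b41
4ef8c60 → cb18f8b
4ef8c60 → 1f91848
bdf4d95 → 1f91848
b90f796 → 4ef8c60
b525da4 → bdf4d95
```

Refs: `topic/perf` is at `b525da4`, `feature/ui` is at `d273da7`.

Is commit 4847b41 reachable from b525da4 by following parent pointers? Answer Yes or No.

No

Ancestors of b525da4: {1f91848, b525da4, bdf4d95}.
4847b41 is not in that set, so it is not an ancestor of b525da4.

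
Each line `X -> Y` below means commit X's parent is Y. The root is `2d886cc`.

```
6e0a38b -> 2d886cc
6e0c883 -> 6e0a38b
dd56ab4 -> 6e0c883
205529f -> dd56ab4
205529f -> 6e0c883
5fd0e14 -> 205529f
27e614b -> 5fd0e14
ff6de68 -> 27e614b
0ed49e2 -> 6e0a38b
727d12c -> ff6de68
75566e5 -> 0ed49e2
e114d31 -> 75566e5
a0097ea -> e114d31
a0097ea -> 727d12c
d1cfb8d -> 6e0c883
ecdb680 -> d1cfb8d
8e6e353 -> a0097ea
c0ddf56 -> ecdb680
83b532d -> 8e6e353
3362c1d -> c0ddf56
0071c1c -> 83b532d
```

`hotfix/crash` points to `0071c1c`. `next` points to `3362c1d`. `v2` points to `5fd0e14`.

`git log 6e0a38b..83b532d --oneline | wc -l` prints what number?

13

Reachable from 83b532d: {0ed49e2, 205529f, 27e614b, 2d886cc, 5fd0e14, 6e0a38b, 6e0c883, 727d12c, 75566e5, 83b532d, 8e6e353, a0097ea, dd56ab4, e114d31, ff6de68}.
Reachable from 6e0a38b: {2d886cc, 6e0a38b}.
In 83b532d's history but not 6e0a38b's: {0ed49e2, 205529f, 27e614b, 5fd0e14, 6e0c883, 727d12c, 75566e5, 83b532d, 8e6e353, a0097ea, dd56ab4, e114d31, ff6de68} — 13 commits.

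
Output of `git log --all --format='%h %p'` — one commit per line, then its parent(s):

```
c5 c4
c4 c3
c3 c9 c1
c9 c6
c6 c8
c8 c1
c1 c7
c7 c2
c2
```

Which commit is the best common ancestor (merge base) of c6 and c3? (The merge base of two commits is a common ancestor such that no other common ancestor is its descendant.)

Ancestors of c6: {c1, c2, c6, c7, c8}.
Ancestors of c3: {c1, c2, c3, c6, c7, c8, c9}.
Common ancestors: {c1, c2, c6, c7, c8}.
Among these, c6 is not an ancestor of any other common ancestor — it is the merge base.

c6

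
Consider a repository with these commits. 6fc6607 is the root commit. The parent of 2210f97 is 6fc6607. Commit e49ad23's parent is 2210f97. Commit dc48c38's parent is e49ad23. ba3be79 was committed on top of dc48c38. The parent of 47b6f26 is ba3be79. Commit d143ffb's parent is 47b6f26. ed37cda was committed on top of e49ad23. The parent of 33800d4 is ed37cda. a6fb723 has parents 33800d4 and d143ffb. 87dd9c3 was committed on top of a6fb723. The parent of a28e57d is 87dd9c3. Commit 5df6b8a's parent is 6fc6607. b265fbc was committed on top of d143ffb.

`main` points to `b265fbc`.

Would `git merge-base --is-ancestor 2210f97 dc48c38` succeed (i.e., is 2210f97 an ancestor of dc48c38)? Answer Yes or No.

Yes

Ancestors of dc48c38 (commits reachable by following parents): {2210f97, 6fc6607, dc48c38, e49ad23}.
2210f97 is in that set, so it is an ancestor of dc48c38.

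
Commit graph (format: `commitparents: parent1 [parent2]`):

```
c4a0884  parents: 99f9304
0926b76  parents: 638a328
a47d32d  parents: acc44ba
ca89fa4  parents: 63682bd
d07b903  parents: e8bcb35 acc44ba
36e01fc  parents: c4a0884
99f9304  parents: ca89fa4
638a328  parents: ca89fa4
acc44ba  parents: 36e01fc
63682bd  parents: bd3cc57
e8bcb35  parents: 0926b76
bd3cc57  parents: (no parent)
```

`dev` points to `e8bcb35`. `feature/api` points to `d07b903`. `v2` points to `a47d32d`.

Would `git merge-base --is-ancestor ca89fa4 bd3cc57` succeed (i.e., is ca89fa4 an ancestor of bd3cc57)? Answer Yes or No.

No

Ancestors of bd3cc57: {bd3cc57}.
ca89fa4 is not in that set, so it is not an ancestor of bd3cc57.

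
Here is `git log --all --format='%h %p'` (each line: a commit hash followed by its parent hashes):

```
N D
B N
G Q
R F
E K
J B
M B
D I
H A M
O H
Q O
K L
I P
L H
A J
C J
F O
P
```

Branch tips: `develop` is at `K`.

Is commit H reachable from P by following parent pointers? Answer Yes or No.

Ancestors of P: {P}.
H is not in that set, so it is not an ancestor of P.

No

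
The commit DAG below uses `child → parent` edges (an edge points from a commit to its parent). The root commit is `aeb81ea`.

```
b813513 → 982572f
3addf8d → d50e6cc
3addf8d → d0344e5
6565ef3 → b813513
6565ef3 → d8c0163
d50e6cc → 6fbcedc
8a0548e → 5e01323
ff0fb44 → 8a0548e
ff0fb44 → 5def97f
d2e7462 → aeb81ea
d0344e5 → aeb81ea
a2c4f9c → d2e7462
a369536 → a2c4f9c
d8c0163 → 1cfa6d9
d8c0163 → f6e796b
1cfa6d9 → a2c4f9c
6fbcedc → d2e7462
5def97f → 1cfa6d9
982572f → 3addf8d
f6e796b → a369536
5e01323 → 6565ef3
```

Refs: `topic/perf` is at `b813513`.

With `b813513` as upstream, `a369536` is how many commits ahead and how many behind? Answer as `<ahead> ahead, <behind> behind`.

2 ahead, 6 behind

Reachable from a369536: {a2c4f9c, a369536, aeb81ea, d2e7462}.
Reachable from b813513: {3addf8d, 6fbcedc, 982572f, aeb81ea, b813513, d0344e5, d2e7462, d50e6cc}.
Only in a369536's history (ahead): {a2c4f9c, a369536} — 2.
Only in b813513's history (behind): {3addf8d, 6fbcedc, 982572f, b813513, d0344e5, d50e6cc} — 6.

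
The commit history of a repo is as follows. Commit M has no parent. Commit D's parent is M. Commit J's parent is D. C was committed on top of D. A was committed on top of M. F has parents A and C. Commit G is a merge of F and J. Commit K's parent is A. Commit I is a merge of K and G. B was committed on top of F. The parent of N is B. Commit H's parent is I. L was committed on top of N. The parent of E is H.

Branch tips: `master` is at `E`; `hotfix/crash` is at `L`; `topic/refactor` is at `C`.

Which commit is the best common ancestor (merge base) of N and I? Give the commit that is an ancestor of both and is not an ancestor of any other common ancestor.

Ancestors of N: {A, B, C, D, F, M, N}.
Ancestors of I: {A, C, D, F, G, I, J, K, M}.
Common ancestors: {A, C, D, F, M}.
Among these, F is not an ancestor of any other common ancestor — it is the merge base.

F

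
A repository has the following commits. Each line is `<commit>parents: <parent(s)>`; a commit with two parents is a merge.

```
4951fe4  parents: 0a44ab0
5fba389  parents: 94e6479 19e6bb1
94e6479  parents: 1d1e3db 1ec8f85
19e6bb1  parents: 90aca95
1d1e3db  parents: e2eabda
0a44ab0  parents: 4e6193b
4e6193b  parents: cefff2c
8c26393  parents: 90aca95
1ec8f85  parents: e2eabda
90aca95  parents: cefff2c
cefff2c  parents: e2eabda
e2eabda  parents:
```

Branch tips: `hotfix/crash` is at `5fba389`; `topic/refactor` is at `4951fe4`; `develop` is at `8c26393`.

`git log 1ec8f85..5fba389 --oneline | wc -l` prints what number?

Reachable from 5fba389: {19e6bb1, 1d1e3db, 1ec8f85, 5fba389, 90aca95, 94e6479, cefff2c, e2eabda}.
Reachable from 1ec8f85: {1ec8f85, e2eabda}.
In 5fba389's history but not 1ec8f85's: {19e6bb1, 1d1e3db, 5fba389, 90aca95, 94e6479, cefff2c} — 6 commits.

6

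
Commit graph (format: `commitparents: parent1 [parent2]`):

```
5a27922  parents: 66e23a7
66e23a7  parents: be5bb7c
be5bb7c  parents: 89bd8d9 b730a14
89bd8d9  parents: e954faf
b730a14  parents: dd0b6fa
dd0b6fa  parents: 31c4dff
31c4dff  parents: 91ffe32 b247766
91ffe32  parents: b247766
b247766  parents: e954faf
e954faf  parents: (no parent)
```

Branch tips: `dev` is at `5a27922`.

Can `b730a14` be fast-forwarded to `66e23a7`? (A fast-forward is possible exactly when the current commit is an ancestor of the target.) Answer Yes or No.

A fast-forward from b730a14 to 66e23a7 is possible iff b730a14 is an ancestor of 66e23a7.
Ancestors of 66e23a7: {31c4dff, 66e23a7, 89bd8d9, 91ffe32, b247766, b730a14, be5bb7c, dd0b6fa, e954faf}.
b730a14 is among them, so fast-forward is possible.

Yes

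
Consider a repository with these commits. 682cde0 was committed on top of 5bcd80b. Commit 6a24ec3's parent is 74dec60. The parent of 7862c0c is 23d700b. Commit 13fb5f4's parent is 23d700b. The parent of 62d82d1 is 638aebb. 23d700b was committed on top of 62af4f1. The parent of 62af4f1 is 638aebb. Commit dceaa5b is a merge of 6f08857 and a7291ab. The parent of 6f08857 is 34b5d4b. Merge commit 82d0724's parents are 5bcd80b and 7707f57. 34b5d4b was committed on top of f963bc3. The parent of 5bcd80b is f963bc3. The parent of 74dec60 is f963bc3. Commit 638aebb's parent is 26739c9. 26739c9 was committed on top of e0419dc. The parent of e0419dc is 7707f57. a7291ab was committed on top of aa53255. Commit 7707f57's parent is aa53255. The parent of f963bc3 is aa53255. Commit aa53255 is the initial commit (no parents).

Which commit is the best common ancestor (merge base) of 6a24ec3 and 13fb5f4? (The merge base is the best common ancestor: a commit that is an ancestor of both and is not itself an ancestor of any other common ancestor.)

aa53255

Ancestors of 6a24ec3: {6a24ec3, 74dec60, aa53255, f963bc3}.
Ancestors of 13fb5f4: {13fb5f4, 23d700b, 26739c9, 62af4f1, 638aebb, 7707f57, aa53255, e0419dc}.
Common ancestors: {aa53255}.
The only common ancestor is aa53255, so it is the merge base.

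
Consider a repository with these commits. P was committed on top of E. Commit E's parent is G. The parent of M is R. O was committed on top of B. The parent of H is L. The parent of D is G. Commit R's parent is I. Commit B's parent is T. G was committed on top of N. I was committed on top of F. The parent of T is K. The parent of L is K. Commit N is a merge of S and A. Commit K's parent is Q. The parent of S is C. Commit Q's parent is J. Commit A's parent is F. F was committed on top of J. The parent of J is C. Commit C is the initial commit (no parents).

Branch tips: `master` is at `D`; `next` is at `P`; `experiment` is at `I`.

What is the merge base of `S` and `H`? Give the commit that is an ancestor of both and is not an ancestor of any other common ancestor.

C

Ancestors of S: {C, S}.
Ancestors of H: {C, H, J, K, L, Q}.
Common ancestors: {C}.
The only common ancestor is C, so it is the merge base.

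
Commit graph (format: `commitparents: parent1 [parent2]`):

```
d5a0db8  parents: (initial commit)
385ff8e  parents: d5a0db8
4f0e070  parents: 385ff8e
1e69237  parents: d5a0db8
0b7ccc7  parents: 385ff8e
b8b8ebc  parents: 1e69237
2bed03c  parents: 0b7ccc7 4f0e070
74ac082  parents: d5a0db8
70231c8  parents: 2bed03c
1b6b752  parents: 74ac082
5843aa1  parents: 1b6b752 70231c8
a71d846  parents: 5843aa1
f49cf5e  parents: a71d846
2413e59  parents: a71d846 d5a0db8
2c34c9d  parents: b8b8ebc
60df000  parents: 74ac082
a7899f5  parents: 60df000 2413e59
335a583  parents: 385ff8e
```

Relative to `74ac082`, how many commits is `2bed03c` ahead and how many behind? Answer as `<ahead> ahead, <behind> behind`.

4 ahead, 1 behind

Reachable from 2bed03c: {0b7ccc7, 2bed03c, 385ff8e, 4f0e070, d5a0db8}.
Reachable from 74ac082: {74ac082, d5a0db8}.
Only in 2bed03c's history (ahead): {0b7ccc7, 2bed03c, 385ff8e, 4f0e070} — 4.
Only in 74ac082's history (behind): {74ac082} — 1.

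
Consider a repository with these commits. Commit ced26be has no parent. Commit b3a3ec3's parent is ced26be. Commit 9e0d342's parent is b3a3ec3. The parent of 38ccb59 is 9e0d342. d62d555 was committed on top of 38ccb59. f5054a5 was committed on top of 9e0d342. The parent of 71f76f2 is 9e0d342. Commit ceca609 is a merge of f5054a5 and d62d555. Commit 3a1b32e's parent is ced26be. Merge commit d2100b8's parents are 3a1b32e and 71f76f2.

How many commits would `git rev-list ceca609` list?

Walking parent pointers from ceca609: reachable set = {38ccb59, 9e0d342, b3a3ec3, ceca609, ced26be, d62d555, f5054a5}.
That is 7 commits.

7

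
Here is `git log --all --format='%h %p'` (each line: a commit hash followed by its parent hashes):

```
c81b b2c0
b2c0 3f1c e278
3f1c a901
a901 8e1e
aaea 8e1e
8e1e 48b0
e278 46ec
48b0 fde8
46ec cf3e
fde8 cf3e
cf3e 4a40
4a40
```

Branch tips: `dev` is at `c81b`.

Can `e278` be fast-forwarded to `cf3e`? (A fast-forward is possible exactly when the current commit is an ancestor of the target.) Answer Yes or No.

A fast-forward from e278 to cf3e is possible iff e278 is an ancestor of cf3e.
Ancestors of cf3e: {4a40, cf3e}.
e278 is not among them, so fast-forward is not possible.

No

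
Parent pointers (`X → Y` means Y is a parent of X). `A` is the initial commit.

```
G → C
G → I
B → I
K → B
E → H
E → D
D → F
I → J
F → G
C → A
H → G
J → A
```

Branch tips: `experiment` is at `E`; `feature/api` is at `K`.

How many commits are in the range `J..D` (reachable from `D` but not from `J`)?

Reachable from D: {A, C, D, F, G, I, J}.
Reachable from J: {A, J}.
In D's history but not J's: {C, D, F, G, I} — 5 commits.

5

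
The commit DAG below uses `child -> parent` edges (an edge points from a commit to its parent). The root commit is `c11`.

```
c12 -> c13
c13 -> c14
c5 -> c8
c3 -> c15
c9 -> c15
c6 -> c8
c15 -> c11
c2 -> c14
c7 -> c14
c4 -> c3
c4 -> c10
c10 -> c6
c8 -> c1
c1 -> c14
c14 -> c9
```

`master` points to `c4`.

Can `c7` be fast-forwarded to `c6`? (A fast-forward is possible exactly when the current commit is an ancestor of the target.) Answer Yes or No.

No

A fast-forward from c7 to c6 is possible iff c7 is an ancestor of c6.
Ancestors of c6: {c1, c11, c14, c15, c6, c8, c9}.
c7 is not among them, so fast-forward is not possible.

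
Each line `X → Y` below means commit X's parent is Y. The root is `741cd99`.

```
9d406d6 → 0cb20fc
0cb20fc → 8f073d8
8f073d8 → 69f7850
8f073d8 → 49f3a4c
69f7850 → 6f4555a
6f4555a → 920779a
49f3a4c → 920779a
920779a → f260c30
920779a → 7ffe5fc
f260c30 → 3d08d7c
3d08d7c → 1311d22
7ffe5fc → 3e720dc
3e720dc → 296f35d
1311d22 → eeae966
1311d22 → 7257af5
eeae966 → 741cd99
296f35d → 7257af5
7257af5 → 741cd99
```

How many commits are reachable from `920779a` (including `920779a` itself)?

10

Walking parent pointers from 920779a: reachable set = {1311d22, 296f35d, 3d08d7c, 3e720dc, 7257af5, 741cd99, 7ffe5fc, 920779a, eeae966, f260c30}.
That is 10 commits.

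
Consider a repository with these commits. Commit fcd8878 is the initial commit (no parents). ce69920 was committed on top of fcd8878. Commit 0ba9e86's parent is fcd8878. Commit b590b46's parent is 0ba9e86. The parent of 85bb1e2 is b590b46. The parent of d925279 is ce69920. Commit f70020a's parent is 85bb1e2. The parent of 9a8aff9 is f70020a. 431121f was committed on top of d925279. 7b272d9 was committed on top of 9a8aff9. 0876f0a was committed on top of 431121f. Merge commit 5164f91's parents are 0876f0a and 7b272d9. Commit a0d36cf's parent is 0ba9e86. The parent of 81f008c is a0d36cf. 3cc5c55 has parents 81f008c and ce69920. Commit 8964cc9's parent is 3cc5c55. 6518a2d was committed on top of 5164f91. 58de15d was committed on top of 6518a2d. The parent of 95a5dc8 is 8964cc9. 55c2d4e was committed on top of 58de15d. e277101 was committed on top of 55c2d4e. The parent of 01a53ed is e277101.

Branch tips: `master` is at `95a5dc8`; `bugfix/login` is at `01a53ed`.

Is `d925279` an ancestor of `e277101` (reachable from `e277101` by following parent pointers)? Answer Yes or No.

Ancestors of e277101 (commits reachable by following parents): {0876f0a, 0ba9e86, 431121f, 5164f91, 55c2d4e, 58de15d, 6518a2d, 7b272d9, 85bb1e2, 9a8aff9, b590b46, ce69920, d925279, e277101, f70020a, fcd8878}.
d925279 is in that set, so it is an ancestor of e277101.

Yes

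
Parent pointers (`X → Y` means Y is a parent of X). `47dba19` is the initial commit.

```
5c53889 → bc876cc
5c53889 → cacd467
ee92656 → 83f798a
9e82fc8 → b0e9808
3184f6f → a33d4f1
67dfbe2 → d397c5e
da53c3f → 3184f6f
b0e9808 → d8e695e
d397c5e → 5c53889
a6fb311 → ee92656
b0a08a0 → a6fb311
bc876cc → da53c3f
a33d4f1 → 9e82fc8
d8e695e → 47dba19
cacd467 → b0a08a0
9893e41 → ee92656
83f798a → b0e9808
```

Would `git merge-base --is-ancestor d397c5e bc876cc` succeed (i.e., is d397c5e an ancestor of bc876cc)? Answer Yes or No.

No

Ancestors of bc876cc: {3184f6f, 47dba19, 9e82fc8, a33d4f1, b0e9808, bc876cc, d8e695e, da53c3f}.
d397c5e is not in that set, so it is not an ancestor of bc876cc.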